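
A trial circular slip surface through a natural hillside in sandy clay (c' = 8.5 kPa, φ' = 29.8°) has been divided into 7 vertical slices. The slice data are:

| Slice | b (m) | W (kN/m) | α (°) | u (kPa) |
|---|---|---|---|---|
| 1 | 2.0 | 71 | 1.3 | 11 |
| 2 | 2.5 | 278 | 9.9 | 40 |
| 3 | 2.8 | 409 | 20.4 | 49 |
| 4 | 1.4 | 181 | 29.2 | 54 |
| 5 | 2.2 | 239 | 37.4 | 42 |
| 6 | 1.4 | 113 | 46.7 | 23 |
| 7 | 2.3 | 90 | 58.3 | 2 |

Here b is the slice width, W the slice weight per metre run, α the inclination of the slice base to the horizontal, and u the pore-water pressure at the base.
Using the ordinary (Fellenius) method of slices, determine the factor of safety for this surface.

FS = 0.93

Ordinary method of slices: FS = Σ[c'·Δl_i + (W_i cosα_i − u_i·Δl_i)·tanφ'] / Σ W_i sinα_i, with Δl_i = b_i / cosα_i.
Slice 1: Δl = 2.0/cos1.3° = 2.001 m; N'_1 = 71·cos1.3° − 11·2.001 = 49.0; c'Δl = 17.00; W sinα = 1.6
Slice 2: Δl = 2.5/cos9.9° = 2.538 m; N'_2 = 278·cos9.9° − 40·2.538 = 172.3; c'Δl = 21.57; W sinα = 47.8
Slice 3: Δl = 2.8/cos20.4° = 2.987 m; N'_3 = 409·cos20.4° − 49·2.987 = 237.0; c'Δl = 25.39; W sinα = 142.6
Slice 4: Δl = 1.4/cos29.2° = 1.604 m; N'_4 = 181·cos29.2° − 54·1.604 = 71.4; c'Δl = 13.63; W sinα = 88.3
Slice 5: Δl = 2.2/cos37.4° = 2.769 m; N'_5 = 239·cos37.4° − 42·2.769 = 73.6; c'Δl = 23.54; W sinα = 145.2
Slice 6: Δl = 1.4/cos46.7° = 2.041 m; N'_6 = 113·cos46.7° − 23·2.041 = 30.5; c'Δl = 17.35; W sinα = 82.2
Slice 7: Δl = 2.3/cos58.3° = 4.377 m; N'_7 = 90·cos58.3° − 2·4.377 = 38.5; c'Δl = 37.20; W sinα = 76.6
Σc'Δl = 155.7 kN/m; ΣN' = 672.3 kN/m; ΣW sinα = 584.2 kN/m
Resisting = 155.7 + 672.3·tan29.8° = 155.7 + 385.0 = 540.7 kN/m
FS = 540.7 / 584.2 = 0.926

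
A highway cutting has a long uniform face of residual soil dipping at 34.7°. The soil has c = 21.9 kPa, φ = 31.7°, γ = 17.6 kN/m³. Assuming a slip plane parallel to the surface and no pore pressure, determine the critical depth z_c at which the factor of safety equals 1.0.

z_c = 24.60 m

Setting FS = 1.00 in FS = [c + γz cos²β tanφ] / [γz sinβ cosβ] and solving for z:
z = c / [γ cosβ (FS·sinβ − cosβ·tanφ)]
  = 21.9 / [17.6·cos34.7°·(1.00·sin34.7° − cos34.7°·tan31.7°)]
  = 21.9 / [17.6·0.8221·(1.00·0.5693 − 0.8221·0.6176)]
  = 21.9 / 0.8901 = 24.605 m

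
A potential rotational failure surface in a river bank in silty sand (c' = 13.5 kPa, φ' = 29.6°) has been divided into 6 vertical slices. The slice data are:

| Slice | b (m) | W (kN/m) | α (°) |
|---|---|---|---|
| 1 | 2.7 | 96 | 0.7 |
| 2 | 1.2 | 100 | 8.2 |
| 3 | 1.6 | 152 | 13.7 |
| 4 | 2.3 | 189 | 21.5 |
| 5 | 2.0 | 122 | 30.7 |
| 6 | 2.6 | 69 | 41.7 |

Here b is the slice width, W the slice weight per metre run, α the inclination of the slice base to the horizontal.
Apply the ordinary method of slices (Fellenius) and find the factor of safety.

Ordinary method of slices: FS = Σ[c'·Δl_i + (W_i cosα_i)·tanφ'] / Σ W_i sinα_i, with Δl_i = b_i / cosα_i.
Slice 1: Δl = 2.7/cos0.7° = 2.700 m; N'_1 = 96·cos0.7° = 96.0; c'Δl = 36.45; W sinα = 1.2
Slice 2: Δl = 1.2/cos8.2° = 1.212 m; N'_2 = 100·cos8.2° = 99.0; c'Δl = 16.37; W sinα = 14.3
Slice 3: Δl = 1.6/cos13.7° = 1.647 m; N'_3 = 152·cos13.7° = 147.7; c'Δl = 22.23; W sinα = 36.0
Slice 4: Δl = 2.3/cos21.5° = 2.472 m; N'_4 = 189·cos21.5° = 175.8; c'Δl = 33.37; W sinα = 69.3
Slice 5: Δl = 2.0/cos30.7° = 2.326 m; N'_5 = 122·cos30.7° = 104.9; c'Δl = 31.40; W sinα = 62.3
Slice 6: Δl = 2.6/cos41.7° = 3.482 m; N'_6 = 69·cos41.7° = 51.5; c'Δl = 47.01; W sinα = 45.9
Σc'Δl = 186.8 kN/m; ΣN' = 674.9 kN/m; ΣW sinα = 228.9 kN/m
Resisting = 186.8 + 674.9·tan29.6° = 186.8 + 383.4 = 570.2 kN/m
FS = 570.2 / 228.9 = 2.491

FS = 2.49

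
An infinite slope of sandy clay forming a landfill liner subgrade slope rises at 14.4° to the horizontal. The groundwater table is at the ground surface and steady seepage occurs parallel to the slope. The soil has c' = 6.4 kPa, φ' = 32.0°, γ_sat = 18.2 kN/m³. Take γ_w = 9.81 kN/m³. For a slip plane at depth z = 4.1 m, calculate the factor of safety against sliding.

With seepage parallel to the slope and the water table at the surface, the effective normal stress on the slip plane uses the buoyant unit weight γ' = γ_sat − γ_w while the driving shear stress uses γ_sat:
FS = [c' + γ' z cos²β tanφ'] / [γ_sat z sinβ cosβ]
γ' = 18.2 − 9.81 = 8.39 kN/m³
Numerator = 6.4 + 8.39·4.1·cos²14.4°·tan32.0° = 6.4 + 8.39·4.1·0.9382·0.6249 = 26.565 kPa
Denominator = 18.2·4.1·sin14.4°·cos14.4° = 18.2·4.1·0.2487·0.9686 = 17.974 kPa
FS = 26.565 / 17.974 = 1.478

FS = 1.48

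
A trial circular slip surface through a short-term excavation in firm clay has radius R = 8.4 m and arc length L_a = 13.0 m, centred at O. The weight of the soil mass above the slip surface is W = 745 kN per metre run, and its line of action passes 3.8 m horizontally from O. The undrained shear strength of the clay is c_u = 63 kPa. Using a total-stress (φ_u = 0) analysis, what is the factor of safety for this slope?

Taking moments about the centre O, the resisting moment is provided by the undrained shear strength acting along the arc:
M_R = c_u·L_a·R = 63·13.00·8.4 = 6879.6 kN·m/m
M_D = W·d = 745·3.8 = 2831.0 kN·m/m
FS = M_R / M_D = 6879.6 / 2831.0 = 2.430

FS = 2.43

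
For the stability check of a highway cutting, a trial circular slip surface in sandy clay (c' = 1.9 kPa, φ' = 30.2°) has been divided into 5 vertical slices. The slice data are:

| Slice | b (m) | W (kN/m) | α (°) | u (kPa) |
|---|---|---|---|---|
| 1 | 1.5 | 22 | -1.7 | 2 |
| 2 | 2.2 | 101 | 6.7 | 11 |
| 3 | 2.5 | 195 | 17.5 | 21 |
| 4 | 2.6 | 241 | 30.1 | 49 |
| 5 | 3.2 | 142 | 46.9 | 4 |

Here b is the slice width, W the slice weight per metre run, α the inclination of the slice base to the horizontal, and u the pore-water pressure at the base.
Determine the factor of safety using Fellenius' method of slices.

Ordinary method of slices: FS = Σ[c'·Δl_i + (W_i cosα_i − u_i·Δl_i)·tanφ'] / Σ W_i sinα_i, with Δl_i = b_i / cosα_i.
Slice 1: Δl = 1.5/cos(-1.7°) = 1.501 m; N'_1 = 22·cos(-1.7°) − 2·1.501 = 19.0; c'Δl = 2.85; W sinα = -0.7
Slice 2: Δl = 2.2/cos6.7° = 2.215 m; N'_2 = 101·cos6.7° − 11·2.215 = 75.9; c'Δl = 4.21; W sinα = 11.8
Slice 3: Δl = 2.5/cos17.5° = 2.621 m; N'_3 = 195·cos17.5° − 21·2.621 = 130.9; c'Δl = 4.98; W sinα = 58.6
Slice 4: Δl = 2.6/cos30.1° = 3.005 m; N'_4 = 241·cos30.1° − 49·3.005 = 61.2; c'Δl = 5.71; W sinα = 120.9
Slice 5: Δl = 3.2/cos46.9° = 4.683 m; N'_5 = 142·cos46.9° − 4·4.683 = 78.3; c'Δl = 8.90; W sinα = 103.7
Σc'Δl = 26.6 kN/m; ΣN' = 365.4 kN/m; ΣW sinα = 294.3 kN/m
Resisting = 26.6 + 365.4·tan30.2° = 26.6 + 212.7 = 239.3 kN/m
FS = 239.3 / 294.3 = 0.813

FS = 0.81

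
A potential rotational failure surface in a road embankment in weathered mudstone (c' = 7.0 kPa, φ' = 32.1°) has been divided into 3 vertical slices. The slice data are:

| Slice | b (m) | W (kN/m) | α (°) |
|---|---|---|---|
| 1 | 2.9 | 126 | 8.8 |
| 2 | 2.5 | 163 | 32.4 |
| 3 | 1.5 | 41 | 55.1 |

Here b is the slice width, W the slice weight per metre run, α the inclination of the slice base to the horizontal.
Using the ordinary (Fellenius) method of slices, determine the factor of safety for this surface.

Ordinary method of slices: FS = Σ[c'·Δl_i + (W_i cosα_i)·tanφ'] / Σ W_i sinα_i, with Δl_i = b_i / cosα_i.
Slice 1: Δl = 2.9/cos8.8° = 2.935 m; N'_1 = 126·cos8.8° = 124.5; c'Δl = 20.54; W sinα = 19.3
Slice 2: Δl = 2.5/cos32.4° = 2.961 m; N'_2 = 163·cos32.4° = 137.6; c'Δl = 20.73; W sinα = 87.3
Slice 3: Δl = 1.5/cos55.1° = 2.622 m; N'_3 = 41·cos55.1° = 23.5; c'Δl = 18.35; W sinα = 33.6
Σc'Δl = 59.6 kN/m; ΣN' = 285.6 kN/m; ΣW sinα = 140.2 kN/m
Resisting = 59.6 + 285.6·tan32.1° = 59.6 + 179.2 = 238.8 kN/m
FS = 238.8 / 140.2 = 1.703

FS = 1.70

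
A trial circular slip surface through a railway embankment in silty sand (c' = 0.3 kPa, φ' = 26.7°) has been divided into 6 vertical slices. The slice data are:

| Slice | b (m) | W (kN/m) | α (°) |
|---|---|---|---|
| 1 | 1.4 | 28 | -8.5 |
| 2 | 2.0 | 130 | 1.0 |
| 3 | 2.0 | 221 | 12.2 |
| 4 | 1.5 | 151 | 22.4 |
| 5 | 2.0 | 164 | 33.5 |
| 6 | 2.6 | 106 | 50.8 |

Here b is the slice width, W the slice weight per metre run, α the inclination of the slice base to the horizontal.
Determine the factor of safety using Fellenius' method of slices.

Ordinary method of slices: FS = Σ[c'·Δl_i + (W_i cosα_i)·tanφ'] / Σ W_i sinα_i, with Δl_i = b_i / cosα_i.
Slice 1: Δl = 1.4/cos(-8.5°) = 1.416 m; N'_1 = 28·cos(-8.5°) = 27.7; c'Δl = 0.42; W sinα = -4.1
Slice 2: Δl = 2.0/cos1.0° = 2.000 m; N'_2 = 130·cos1.0° = 130.0; c'Δl = 0.60; W sinα = 2.3
Slice 3: Δl = 2.0/cos12.2° = 2.046 m; N'_3 = 221·cos12.2° = 216.0; c'Δl = 0.61; W sinα = 46.7
Slice 4: Δl = 1.5/cos22.4° = 1.622 m; N'_4 = 151·cos22.4° = 139.6; c'Δl = 0.49; W sinα = 57.5
Slice 5: Δl = 2.0/cos33.5° = 2.398 m; N'_5 = 164·cos33.5° = 136.8; c'Δl = 0.72; W sinα = 90.5
Slice 6: Δl = 2.6/cos50.8° = 4.114 m; N'_6 = 106·cos50.8° = 67.0; c'Δl = 1.23; W sinα = 82.1
Σc'Δl = 4.1 kN/m; ΣN' = 717.0 kN/m; ΣW sinα = 275.0 kN/m
Resisting = 4.1 + 717.0·tan26.7° = 4.1 + 360.6 = 364.7 kN/m
FS = 364.7 / 275.0 = 1.326

FS = 1.33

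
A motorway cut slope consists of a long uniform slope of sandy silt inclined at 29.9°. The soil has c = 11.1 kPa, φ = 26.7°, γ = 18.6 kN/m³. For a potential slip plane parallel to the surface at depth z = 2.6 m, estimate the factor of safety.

For an infinite slope with a slip plane parallel to the surface (no pore pressure): FS = [c + γz cos²β tanφ] / [γz sinβ cosβ].
γz = 18.6·2.6 = 48.36 kN/m²
Numerator = 11.1 + 48.36·cos²29.9°·tan26.7° = 11.1 + 48.36·0.7515·0.5029 = 29.379 kPa
Denominator = 48.36·sin29.9°·cos29.9° = 48.36·0.4985·0.8669 = 20.898 kPa
FS = 29.379 / 20.898 = 1.406

FS = 1.41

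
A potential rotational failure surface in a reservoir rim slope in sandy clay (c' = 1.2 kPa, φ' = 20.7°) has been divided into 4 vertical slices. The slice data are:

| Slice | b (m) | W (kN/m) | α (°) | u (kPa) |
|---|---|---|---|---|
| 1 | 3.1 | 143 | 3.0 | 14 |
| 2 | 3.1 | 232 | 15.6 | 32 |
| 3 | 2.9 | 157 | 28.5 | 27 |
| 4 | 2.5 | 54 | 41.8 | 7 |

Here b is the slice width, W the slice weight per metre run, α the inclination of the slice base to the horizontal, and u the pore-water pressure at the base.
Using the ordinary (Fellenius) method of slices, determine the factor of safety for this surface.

FS = 0.68

Ordinary method of slices: FS = Σ[c'·Δl_i + (W_i cosα_i − u_i·Δl_i)·tanφ'] / Σ W_i sinα_i, with Δl_i = b_i / cosα_i.
Slice 1: Δl = 3.1/cos3.0° = 3.104 m; N'_1 = 143·cos3.0° − 14·3.104 = 99.3; c'Δl = 3.73; W sinα = 7.5
Slice 2: Δl = 3.1/cos15.6° = 3.219 m; N'_2 = 232·cos15.6° − 32·3.219 = 120.5; c'Δl = 3.86; W sinα = 62.4
Slice 3: Δl = 2.9/cos28.5° = 3.300 m; N'_3 = 157·cos28.5° − 27·3.300 = 48.9; c'Δl = 3.96; W sinα = 74.9
Slice 4: Δl = 2.5/cos41.8° = 3.354 m; N'_4 = 54·cos41.8° − 7·3.354 = 16.8; c'Δl = 4.02; W sinα = 36.0
Σc'Δl = 15.6 kN/m; ΣN' = 285.5 kN/m; ΣW sinα = 180.8 kN/m
Resisting = 15.6 + 285.5·tan20.7° = 15.6 + 107.9 = 123.4 kN/m
FS = 123.4 / 180.8 = 0.683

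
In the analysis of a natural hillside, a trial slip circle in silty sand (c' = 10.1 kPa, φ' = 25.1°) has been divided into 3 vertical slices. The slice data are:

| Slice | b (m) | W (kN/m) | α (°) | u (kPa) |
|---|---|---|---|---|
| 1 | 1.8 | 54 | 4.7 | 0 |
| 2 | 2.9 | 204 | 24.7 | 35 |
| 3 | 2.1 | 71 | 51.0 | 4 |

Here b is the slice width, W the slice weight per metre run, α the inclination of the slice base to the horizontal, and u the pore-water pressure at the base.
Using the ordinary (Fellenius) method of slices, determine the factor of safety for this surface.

FS = 1.09

Ordinary method of slices: FS = Σ[c'·Δl_i + (W_i cosα_i − u_i·Δl_i)·tanφ'] / Σ W_i sinα_i, with Δl_i = b_i / cosα_i.
Slice 1: Δl = 1.8/cos4.7° = 1.806 m; N'_1 = 54·cos4.7° − 0·1.806 = 53.8; c'Δl = 18.24; W sinα = 4.4
Slice 2: Δl = 2.9/cos24.7° = 3.192 m; N'_2 = 204·cos24.7° − 35·3.192 = 73.6; c'Δl = 32.24; W sinα = 85.2
Slice 3: Δl = 2.1/cos51.0° = 3.337 m; N'_3 = 71·cos51.0° − 4·3.337 = 31.3; c'Δl = 33.70; W sinα = 55.2
Σc'Δl = 84.2 kN/m; ΣN' = 158.8 kN/m; ΣW sinα = 144.8 kN/m
Resisting = 84.2 + 158.8·tan25.1° = 84.2 + 74.4 = 158.6 kN/m
FS = 158.6 / 144.8 = 1.095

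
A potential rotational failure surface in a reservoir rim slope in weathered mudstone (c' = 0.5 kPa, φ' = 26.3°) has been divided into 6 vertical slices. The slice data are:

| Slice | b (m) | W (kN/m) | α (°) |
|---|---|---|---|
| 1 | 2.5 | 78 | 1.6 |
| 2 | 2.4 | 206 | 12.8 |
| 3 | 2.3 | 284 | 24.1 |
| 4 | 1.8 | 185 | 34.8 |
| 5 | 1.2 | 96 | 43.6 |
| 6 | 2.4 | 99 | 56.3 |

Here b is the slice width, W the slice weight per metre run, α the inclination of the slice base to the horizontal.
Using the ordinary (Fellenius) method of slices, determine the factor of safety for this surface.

FS = 0.98

Ordinary method of slices: FS = Σ[c'·Δl_i + (W_i cosα_i)·tanφ'] / Σ W_i sinα_i, with Δl_i = b_i / cosα_i.
Slice 1: Δl = 2.5/cos1.6° = 2.501 m; N'_1 = 78·cos1.6° = 78.0; c'Δl = 1.25; W sinα = 2.2
Slice 2: Δl = 2.4/cos12.8° = 2.461 m; N'_2 = 206·cos12.8° = 200.9; c'Δl = 1.23; W sinα = 45.6
Slice 3: Δl = 2.3/cos24.1° = 2.520 m; N'_3 = 284·cos24.1° = 259.2; c'Δl = 1.26; W sinα = 116.0
Slice 4: Δl = 1.8/cos34.8° = 2.192 m; N'_4 = 185·cos34.8° = 151.9; c'Δl = 1.10; W sinα = 105.6
Slice 5: Δl = 1.2/cos43.6° = 1.657 m; N'_5 = 96·cos43.6° = 69.5; c'Δl = 0.83; W sinα = 66.2
Slice 6: Δl = 2.4/cos56.3° = 4.326 m; N'_6 = 99·cos56.3° = 54.9; c'Δl = 2.16; W sinα = 82.4
Σc'Δl = 7.8 kN/m; ΣN' = 814.5 kN/m; ΣW sinα = 417.9 kN/m
Resisting = 7.8 + 814.5·tan26.3° = 7.8 + 402.5 = 410.4 kN/m
FS = 410.4 / 417.9 = 0.982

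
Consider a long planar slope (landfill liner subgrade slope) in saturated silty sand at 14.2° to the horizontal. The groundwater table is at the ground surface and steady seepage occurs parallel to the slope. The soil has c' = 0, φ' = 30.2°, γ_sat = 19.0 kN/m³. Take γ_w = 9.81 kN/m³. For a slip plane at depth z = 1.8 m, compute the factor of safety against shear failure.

With seepage parallel to the slope and the water table at the surface, the effective normal stress on the slip plane uses the buoyant unit weight γ' = γ_sat − γ_w while the driving shear stress uses γ_sat:
FS = [c' + γ' z cos²β tanφ'] / [γ_sat z sinβ cosβ]
(For c' = 0 this reduces to FS = (γ'/γ_sat)·tanφ'/tanβ.)
γ' = 19.0 − 9.81 = 9.19 kN/m³
Numerator = 0.0 + 9.19·1.8·cos²14.2°·tan30.2° = 0.0 + 9.19·1.8·0.9398·0.5820 = 9.048 kPa
Denominator = 19.0·1.8·sin14.2°·cos14.2° = 19.0·1.8·0.2453·0.9694 = 8.133 kPa
FS = 9.048 / 8.133 = 1.113

FS = 1.11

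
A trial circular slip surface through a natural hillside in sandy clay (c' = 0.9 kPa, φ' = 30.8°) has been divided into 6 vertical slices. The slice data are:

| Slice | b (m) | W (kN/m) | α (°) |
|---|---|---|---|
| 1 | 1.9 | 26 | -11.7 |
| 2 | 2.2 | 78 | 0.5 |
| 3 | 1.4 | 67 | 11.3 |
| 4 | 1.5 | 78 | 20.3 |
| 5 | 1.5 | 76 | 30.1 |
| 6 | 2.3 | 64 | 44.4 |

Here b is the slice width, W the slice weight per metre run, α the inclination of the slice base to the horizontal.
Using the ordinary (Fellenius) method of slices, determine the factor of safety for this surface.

Ordinary method of slices: FS = Σ[c'·Δl_i + (W_i cosα_i)·tanφ'] / Σ W_i sinα_i, with Δl_i = b_i / cosα_i.
Slice 1: Δl = 1.9/cos(-11.7°) = 1.940 m; N'_1 = 26·cos(-11.7°) = 25.5; c'Δl = 1.75; W sinα = -5.3
Slice 2: Δl = 2.2/cos0.5° = 2.200 m; N'_2 = 78·cos0.5° = 78.0; c'Δl = 1.98; W sinα = 0.7
Slice 3: Δl = 1.4/cos11.3° = 1.428 m; N'_3 = 67·cos11.3° = 65.7; c'Δl = 1.28; W sinα = 13.1
Slice 4: Δl = 1.5/cos20.3° = 1.599 m; N'_4 = 78·cos20.3° = 73.2; c'Δl = 1.44; W sinα = 27.1
Slice 5: Δl = 1.5/cos30.1° = 1.734 m; N'_5 = 76·cos30.1° = 65.8; c'Δl = 1.56; W sinα = 38.1
Slice 6: Δl = 2.3/cos44.4° = 3.219 m; N'_6 = 64·cos44.4° = 45.7; c'Δl = 2.90; W sinα = 44.8
Σc'Δl = 10.9 kN/m; ΣN' = 353.8 kN/m; ΣW sinα = 118.5 kN/m
Resisting = 10.9 + 353.8·tan30.8° = 10.9 + 210.9 = 221.8 kN/m
FS = 221.8 / 118.5 = 1.872

FS = 1.87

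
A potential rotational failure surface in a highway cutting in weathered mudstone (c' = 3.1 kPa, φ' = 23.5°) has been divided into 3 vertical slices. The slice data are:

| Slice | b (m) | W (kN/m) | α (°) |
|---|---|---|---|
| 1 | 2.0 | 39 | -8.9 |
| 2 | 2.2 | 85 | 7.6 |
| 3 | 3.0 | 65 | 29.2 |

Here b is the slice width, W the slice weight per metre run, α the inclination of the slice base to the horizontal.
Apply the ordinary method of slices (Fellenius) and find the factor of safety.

FS = 2.76

Ordinary method of slices: FS = Σ[c'·Δl_i + (W_i cosα_i)·tanφ'] / Σ W_i sinα_i, with Δl_i = b_i / cosα_i.
Slice 1: Δl = 2.0/cos(-8.9°) = 2.024 m; N'_1 = 39·cos(-8.9°) = 38.5; c'Δl = 6.28; W sinα = -6.0
Slice 2: Δl = 2.2/cos7.6° = 2.219 m; N'_2 = 85·cos7.6° = 84.3; c'Δl = 6.88; W sinα = 11.2
Slice 3: Δl = 3.0/cos29.2° = 3.437 m; N'_3 = 65·cos29.2° = 56.7; c'Δl = 10.65; W sinα = 31.7
Σc'Δl = 23.8 kN/m; ΣN' = 179.5 kN/m; ΣW sinα = 36.9 kN/m
Resisting = 23.8 + 179.5·tan23.5° = 23.8 + 78.1 = 101.9 kN/m
FS = 101.9 / 36.9 = 2.759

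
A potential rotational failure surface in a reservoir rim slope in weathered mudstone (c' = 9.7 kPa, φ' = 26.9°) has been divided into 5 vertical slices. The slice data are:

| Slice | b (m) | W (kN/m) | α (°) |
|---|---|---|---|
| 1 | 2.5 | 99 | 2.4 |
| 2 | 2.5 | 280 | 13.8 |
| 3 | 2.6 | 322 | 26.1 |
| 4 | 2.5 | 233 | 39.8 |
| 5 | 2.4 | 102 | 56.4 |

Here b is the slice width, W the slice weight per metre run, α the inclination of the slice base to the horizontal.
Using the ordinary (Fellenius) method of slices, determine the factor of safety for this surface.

FS = 1.35

Ordinary method of slices: FS = Σ[c'·Δl_i + (W_i cosα_i)·tanφ'] / Σ W_i sinα_i, with Δl_i = b_i / cosα_i.
Slice 1: Δl = 2.5/cos2.4° = 2.502 m; N'_1 = 99·cos2.4° = 98.9; c'Δl = 24.27; W sinα = 4.1
Slice 2: Δl = 2.5/cos13.8° = 2.574 m; N'_2 = 280·cos13.8° = 271.9; c'Δl = 24.97; W sinα = 66.8
Slice 3: Δl = 2.6/cos26.1° = 2.895 m; N'_3 = 322·cos26.1° = 289.2; c'Δl = 28.08; W sinα = 141.7
Slice 4: Δl = 2.5/cos39.8° = 3.254 m; N'_4 = 233·cos39.8° = 179.0; c'Δl = 31.56; W sinα = 149.1
Slice 5: Δl = 2.4/cos56.4° = 4.337 m; N'_5 = 102·cos56.4° = 56.4; c'Δl = 42.07; W sinα = 85.0
Σc'Δl = 151.0 kN/m; ΣN' = 895.5 kN/m; ΣW sinα = 446.7 kN/m
Resisting = 151.0 + 895.5·tan26.9° = 151.0 + 454.3 = 605.2 kN/m
FS = 605.2 / 446.7 = 1.355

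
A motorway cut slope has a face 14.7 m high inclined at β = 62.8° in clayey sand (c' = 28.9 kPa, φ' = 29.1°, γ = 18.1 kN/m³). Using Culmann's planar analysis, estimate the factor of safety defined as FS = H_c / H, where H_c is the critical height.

FS = 2.01

H_c = (4c'/γ) · sinβ cosφ' / [1 − cos(β − φ')]
    = (4·28.9/18.1) · sin62.8°·cos29.1° / [1 − cos33.7°]
    = 6.387 · 0.7771 / 0.1680 = 29.54 m
FS = H_c / H = 29.54 / 14.7 = 2.009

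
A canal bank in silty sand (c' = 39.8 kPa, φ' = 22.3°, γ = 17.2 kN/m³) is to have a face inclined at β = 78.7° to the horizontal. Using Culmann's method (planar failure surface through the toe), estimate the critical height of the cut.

H_c = 18.80 m

Culmann's analysis gives the critical failure plane at α_cr = (β + φ')/2 = (78.7 + 22.3)/2 = 50.5°, and the critical height
H_c = (4c'/γ) · sinβ cosφ' / [1 − cos(β − φ')]
    = (4·39.8/17.2) · sin78.7°·cos22.3° / [1 − cos(56.4°)]
    = 9.256 · 0.9806·0.9252 / [1 − 0.5534]
    = 9.256 · 0.9073 / 0.4466
    = 18.80 m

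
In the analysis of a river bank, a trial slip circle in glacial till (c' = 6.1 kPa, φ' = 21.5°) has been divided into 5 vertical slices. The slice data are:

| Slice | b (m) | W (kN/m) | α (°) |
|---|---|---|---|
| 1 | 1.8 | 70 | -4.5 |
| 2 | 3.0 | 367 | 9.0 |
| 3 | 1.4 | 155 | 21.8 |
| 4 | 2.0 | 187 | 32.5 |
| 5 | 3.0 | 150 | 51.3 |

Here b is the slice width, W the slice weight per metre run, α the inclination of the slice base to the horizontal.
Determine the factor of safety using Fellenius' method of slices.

FS = 1.25

Ordinary method of slices: FS = Σ[c'·Δl_i + (W_i cosα_i)·tanφ'] / Σ W_i sinα_i, with Δl_i = b_i / cosα_i.
Slice 1: Δl = 1.8/cos(-4.5°) = 1.806 m; N'_1 = 70·cos(-4.5°) = 69.8; c'Δl = 11.01; W sinα = -5.5
Slice 2: Δl = 3.0/cos9.0° = 3.037 m; N'_2 = 367·cos9.0° = 362.5; c'Δl = 18.53; W sinα = 57.4
Slice 3: Δl = 1.4/cos21.8° = 1.508 m; N'_3 = 155·cos21.8° = 143.9; c'Δl = 9.20; W sinα = 57.6
Slice 4: Δl = 2.0/cos32.5° = 2.371 m; N'_4 = 187·cos32.5° = 157.7; c'Δl = 14.47; W sinα = 100.5
Slice 5: Δl = 3.0/cos51.3° = 4.798 m; N'_5 = 150·cos51.3° = 93.8; c'Δl = 29.27; W sinα = 117.1
Σc'Δl = 82.5 kN/m; ΣN' = 827.7 kN/m; ΣW sinα = 327.0 kN/m
Resisting = 82.5 + 827.7·tan21.5° = 82.5 + 326.0 = 408.5 kN/m
FS = 408.5 / 327.0 = 1.249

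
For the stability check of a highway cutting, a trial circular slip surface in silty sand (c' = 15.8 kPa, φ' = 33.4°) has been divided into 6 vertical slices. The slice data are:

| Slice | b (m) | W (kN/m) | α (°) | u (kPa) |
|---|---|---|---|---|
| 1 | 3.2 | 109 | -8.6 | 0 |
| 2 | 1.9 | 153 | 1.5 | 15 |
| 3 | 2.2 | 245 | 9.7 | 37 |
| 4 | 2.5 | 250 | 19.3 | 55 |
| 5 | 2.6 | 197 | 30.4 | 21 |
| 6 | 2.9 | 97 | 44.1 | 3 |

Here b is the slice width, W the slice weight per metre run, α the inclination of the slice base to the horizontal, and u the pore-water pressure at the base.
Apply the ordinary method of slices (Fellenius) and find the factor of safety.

Ordinary method of slices: FS = Σ[c'·Δl_i + (W_i cosα_i − u_i·Δl_i)·tanφ'] / Σ W_i sinα_i, with Δl_i = b_i / cosα_i.
Slice 1: Δl = 3.2/cos(-8.6°) = 3.236 m; N'_1 = 109·cos(-8.6°) − 0·3.236 = 107.8; c'Δl = 51.13; W sinα = -16.3
Slice 2: Δl = 1.9/cos1.5° = 1.901 m; N'_2 = 153·cos1.5° − 15·1.901 = 124.4; c'Δl = 30.03; W sinα = 4.0
Slice 3: Δl = 2.2/cos9.7° = 2.232 m; N'_3 = 245·cos9.7° − 37·2.232 = 158.9; c'Δl = 35.26; W sinα = 41.3
Slice 4: Δl = 2.5/cos19.3° = 2.649 m; N'_4 = 250·cos19.3° − 55·2.649 = 90.3; c'Δl = 41.85; W sinα = 82.6
Slice 5: Δl = 2.6/cos30.4° = 3.014 m; N'_5 = 197·cos30.4° − 21·3.014 = 106.6; c'Δl = 47.63; W sinα = 99.7
Slice 6: Δl = 2.9/cos44.1° = 4.038 m; N'_6 = 97·cos44.1° − 3·4.038 = 57.5; c'Δl = 63.80; W sinα = 67.5
Σc'Δl = 269.7 kN/m; ΣN' = 645.5 kN/m; ΣW sinα = 278.8 kN/m
Resisting = 269.7 + 645.5·tan33.4° = 269.7 + 425.7 = 695.4 kN/m
FS = 695.4 / 278.8 = 2.494

FS = 2.49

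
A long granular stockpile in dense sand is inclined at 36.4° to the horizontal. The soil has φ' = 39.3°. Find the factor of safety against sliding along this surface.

FS = 1.11

For a dry cohesionless infinite slope the factor of safety is FS = tanφ' / tanβ.
FS = tan39.3° / tan36.4° = 0.8185 / 0.7373 = 1.110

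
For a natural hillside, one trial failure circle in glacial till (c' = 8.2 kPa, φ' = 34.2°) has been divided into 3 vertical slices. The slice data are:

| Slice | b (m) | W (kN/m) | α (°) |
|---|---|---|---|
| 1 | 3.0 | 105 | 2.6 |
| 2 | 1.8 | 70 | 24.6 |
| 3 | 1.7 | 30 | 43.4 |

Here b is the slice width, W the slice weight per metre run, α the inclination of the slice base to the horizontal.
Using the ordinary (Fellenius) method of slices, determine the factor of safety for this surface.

FS = 3.47

Ordinary method of slices: FS = Σ[c'·Δl_i + (W_i cosα_i)·tanφ'] / Σ W_i sinα_i, with Δl_i = b_i / cosα_i.
Slice 1: Δl = 3.0/cos2.6° = 3.003 m; N'_1 = 105·cos2.6° = 104.9; c'Δl = 24.63; W sinα = 4.8
Slice 2: Δl = 1.8/cos24.6° = 1.980 m; N'_2 = 70·cos24.6° = 63.6; c'Δl = 16.23; W sinα = 29.1
Slice 3: Δl = 1.7/cos43.4° = 2.340 m; N'_3 = 30·cos43.4° = 21.8; c'Δl = 19.19; W sinα = 20.6
Σc'Δl = 60.0 kN/m; ΣN' = 190.3 kN/m; ΣW sinα = 54.5 kN/m
Resisting = 60.0 + 190.3·tan34.2° = 60.0 + 129.4 = 189.4 kN/m
FS = 189.4 / 54.5 = 3.474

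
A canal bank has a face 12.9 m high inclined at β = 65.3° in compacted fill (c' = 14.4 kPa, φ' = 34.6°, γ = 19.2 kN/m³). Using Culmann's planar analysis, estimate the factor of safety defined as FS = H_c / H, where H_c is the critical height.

H_c = (4c'/γ) · sinβ cosφ' / [1 − cos(β − φ')]
    = (4·14.4/19.2) · sin65.3°·cos34.6° / [1 − cos30.7°]
    = 3.000 · 0.7478 / 0.1401 = 16.01 m
FS = H_c / H = 16.01 / 12.9 = 1.241

FS = 1.24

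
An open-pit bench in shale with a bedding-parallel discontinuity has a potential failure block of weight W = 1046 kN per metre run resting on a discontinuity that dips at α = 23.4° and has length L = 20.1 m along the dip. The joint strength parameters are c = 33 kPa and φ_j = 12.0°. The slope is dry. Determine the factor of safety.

FS = 2.09

Resolving the block weight along and normal to the plane and applying the Mohr–Coulomb strength on the joint:
N' = W cosα = 1046·cos23.4° = 960.0 kN/m
Driving force T = W sinα = 1046·sin23.4° = 415.4 kN/m
Resisting force R = c·L + N'·tanφ_j = 33·20.1 + 960.0·tan12.0° = 663.3 + 204.0 = 867.3 kN/m
FS = R / T = 867.3 / 415.4 = 2.088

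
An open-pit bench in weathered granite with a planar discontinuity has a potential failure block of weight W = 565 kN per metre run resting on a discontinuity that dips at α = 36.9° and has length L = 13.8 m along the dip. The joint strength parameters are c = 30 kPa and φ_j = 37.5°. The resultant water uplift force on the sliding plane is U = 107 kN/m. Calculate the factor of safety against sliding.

Resolving the block weight along and normal to the plane and applying the Mohr–Coulomb strength on the joint:
N' = W cosα − U = 565·cos36.9° − 107 = 344.8 kN/m
Driving force T = W sinα = 565·sin36.9° = 339.2 kN/m
Resisting force R = c·L + N'·tanφ_j = 30·13.8 + 344.8·tan37.5° = 414.0 + 264.6 = 678.6 kN/m
FS = R / T = 678.6 / 339.2 = 2.000

FS = 2.00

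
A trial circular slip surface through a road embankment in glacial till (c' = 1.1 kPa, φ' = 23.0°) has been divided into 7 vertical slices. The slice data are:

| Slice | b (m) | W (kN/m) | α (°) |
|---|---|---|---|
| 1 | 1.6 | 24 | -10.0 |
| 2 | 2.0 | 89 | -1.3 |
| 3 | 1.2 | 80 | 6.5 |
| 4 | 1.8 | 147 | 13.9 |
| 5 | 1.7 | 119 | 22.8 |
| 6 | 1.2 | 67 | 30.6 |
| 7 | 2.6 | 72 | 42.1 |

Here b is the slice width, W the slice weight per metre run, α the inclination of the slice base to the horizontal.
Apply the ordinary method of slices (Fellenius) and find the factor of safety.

Ordinary method of slices: FS = Σ[c'·Δl_i + (W_i cosα_i)·tanφ'] / Σ W_i sinα_i, with Δl_i = b_i / cosα_i.
Slice 1: Δl = 1.6/cos(-10.0°) = 1.625 m; N'_1 = 24·cos(-10.0°) = 23.6; c'Δl = 1.79; W sinα = -4.2
Slice 2: Δl = 2.0/cos(-1.3°) = 2.001 m; N'_2 = 89·cos(-1.3°) = 89.0; c'Δl = 2.20; W sinα = -2.0
Slice 3: Δl = 1.2/cos6.5° = 1.208 m; N'_3 = 80·cos6.5° = 79.5; c'Δl = 1.33; W sinα = 9.1
Slice 4: Δl = 1.8/cos13.9° = 1.854 m; N'_4 = 147·cos13.9° = 142.7; c'Δl = 2.04; W sinα = 35.3
Slice 5: Δl = 1.7/cos22.8° = 1.844 m; N'_5 = 119·cos22.8° = 109.7; c'Δl = 2.03; W sinα = 46.1
Slice 6: Δl = 1.2/cos30.6° = 1.394 m; N'_6 = 67·cos30.6° = 57.7; c'Δl = 1.53; W sinα = 34.1
Slice 7: Δl = 2.6/cos42.1° = 3.504 m; N'_7 = 72·cos42.1° = 53.4; c'Δl = 3.85; W sinα = 48.3
Σc'Δl = 14.8 kN/m; ΣN' = 555.6 kN/m; ΣW sinα = 166.7 kN/m
Resisting = 14.8 + 555.6·tan23.0° = 14.8 + 235.8 = 250.6 kN/m
FS = 250.6 / 166.7 = 1.504

FS = 1.50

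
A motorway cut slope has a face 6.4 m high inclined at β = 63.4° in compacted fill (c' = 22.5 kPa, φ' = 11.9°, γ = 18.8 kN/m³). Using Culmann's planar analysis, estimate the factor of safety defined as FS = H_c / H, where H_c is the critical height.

H_c = (4c'/γ) · sinβ cosφ' / [1 − cos(β − φ')]
    = (4·22.5/18.8) · sin63.4°·cos11.9° / [1 − cos51.5°]
    = 4.787 · 0.8749 / 0.3775 = 11.10 m
FS = H_c / H = 11.10 / 6.4 = 1.734

FS = 1.73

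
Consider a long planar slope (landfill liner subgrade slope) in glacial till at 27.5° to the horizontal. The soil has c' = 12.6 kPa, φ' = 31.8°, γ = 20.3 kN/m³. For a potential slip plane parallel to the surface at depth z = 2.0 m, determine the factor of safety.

For an infinite slope with a slip plane parallel to the surface (no pore pressure): FS = [c' + γz cos²β tanφ'] / [γz sinβ cosβ].
γz = 20.3·2.0 = 40.60 kN/m²
Numerator = 12.6 + 40.60·cos²27.5°·tan31.8° = 12.6 + 40.60·0.7868·0.6200 = 32.406 kPa
Denominator = 40.60·sin27.5°·cos27.5° = 40.60·0.4617·0.8870 = 16.629 kPa
FS = 32.406 / 16.629 = 1.949

FS = 1.95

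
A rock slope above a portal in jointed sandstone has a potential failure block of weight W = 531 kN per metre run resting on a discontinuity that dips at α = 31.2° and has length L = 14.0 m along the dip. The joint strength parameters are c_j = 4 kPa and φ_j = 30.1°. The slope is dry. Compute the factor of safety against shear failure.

Resolving the block weight along and normal to the plane and applying the Mohr–Coulomb strength on the joint:
N' = W cosα = 531·cos31.2° = 454.2 kN/m
Driving force T = W sinα = 531·sin31.2° = 275.1 kN/m
Resisting force R = c_j·L + N'·tanφ_j = 4·14.0 + 454.2·tan30.1° = 56.0 + 263.3 = 319.3 kN/m
FS = R / T = 319.3 / 275.1 = 1.161

FS = 1.16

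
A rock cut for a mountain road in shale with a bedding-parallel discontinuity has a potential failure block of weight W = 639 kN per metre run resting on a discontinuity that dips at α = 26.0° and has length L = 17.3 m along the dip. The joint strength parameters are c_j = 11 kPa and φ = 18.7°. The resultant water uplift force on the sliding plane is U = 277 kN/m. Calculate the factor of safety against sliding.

Resolving the block weight along and normal to the plane and applying the Mohr–Coulomb strength on the joint:
N' = W cosα − U = 639·cos26.0° − 277 = 297.3 kN/m
Driving force T = W sinα = 639·sin26.0° = 280.1 kN/m
Resisting force R = c_j·L + N'·tanφ = 11·17.3 + 297.3·tan18.7° = 190.3 + 100.6 = 290.9 kN/m
FS = R / T = 290.9 / 280.1 = 1.039

FS = 1.04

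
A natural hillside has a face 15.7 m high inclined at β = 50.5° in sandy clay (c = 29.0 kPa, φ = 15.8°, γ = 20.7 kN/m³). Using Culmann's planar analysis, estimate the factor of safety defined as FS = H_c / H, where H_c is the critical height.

FS = 1.49

H_c = (4c/γ) · sinβ cosφ / [1 − cos(β − φ)]
    = (4·29.0/20.7) · sin50.5°·cos15.8° / [1 − cos34.7°]
    = 5.604 · 0.7425 / 0.1779 = 23.39 m
FS = H_c / H = 23.39 / 15.7 = 1.490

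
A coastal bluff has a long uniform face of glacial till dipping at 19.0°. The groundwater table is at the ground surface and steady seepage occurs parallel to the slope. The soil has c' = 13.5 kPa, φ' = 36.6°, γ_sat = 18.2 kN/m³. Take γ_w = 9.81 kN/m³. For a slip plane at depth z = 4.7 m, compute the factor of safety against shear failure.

FS = 1.51

With seepage parallel to the slope and the water table at the surface, the effective normal stress on the slip plane uses the buoyant unit weight γ' = γ_sat − γ_w while the driving shear stress uses γ_sat:
FS = [c' + γ' z cos²β tanφ'] / [γ_sat z sinβ cosβ]
γ' = 18.2 − 9.81 = 8.39 kN/m³
Numerator = 13.5 + 8.39·4.7·cos²19.0°·tan36.6° = 13.5 + 8.39·4.7·0.8940·0.7427 = 39.681 kPa
Denominator = 18.2·4.7·sin19.0°·cos19.0° = 18.2·4.7·0.3256·0.9455 = 26.332 kPa
FS = 39.681 / 26.332 = 1.507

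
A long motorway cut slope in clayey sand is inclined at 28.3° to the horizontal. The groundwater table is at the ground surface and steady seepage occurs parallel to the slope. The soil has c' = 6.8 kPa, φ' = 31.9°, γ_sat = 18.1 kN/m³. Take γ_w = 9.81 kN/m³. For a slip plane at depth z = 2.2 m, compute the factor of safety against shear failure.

FS = 0.94

With seepage parallel to the slope and the water table at the surface, the effective normal stress on the slip plane uses the buoyant unit weight γ' = γ_sat − γ_w while the driving shear stress uses γ_sat:
FS = [c' + γ' z cos²β tanφ'] / [γ_sat z sinβ cosβ]
γ' = 18.1 − 9.81 = 8.29 kN/m³
Numerator = 6.8 + 8.29·2.2·cos²28.3°·tan31.9° = 6.8 + 8.29·2.2·0.7752·0.6224 = 15.601 kPa
Denominator = 18.1·2.2·sin28.3°·cos28.3° = 18.1·2.2·0.4741·0.8805 = 16.622 kPa
FS = 15.601 / 16.622 = 0.939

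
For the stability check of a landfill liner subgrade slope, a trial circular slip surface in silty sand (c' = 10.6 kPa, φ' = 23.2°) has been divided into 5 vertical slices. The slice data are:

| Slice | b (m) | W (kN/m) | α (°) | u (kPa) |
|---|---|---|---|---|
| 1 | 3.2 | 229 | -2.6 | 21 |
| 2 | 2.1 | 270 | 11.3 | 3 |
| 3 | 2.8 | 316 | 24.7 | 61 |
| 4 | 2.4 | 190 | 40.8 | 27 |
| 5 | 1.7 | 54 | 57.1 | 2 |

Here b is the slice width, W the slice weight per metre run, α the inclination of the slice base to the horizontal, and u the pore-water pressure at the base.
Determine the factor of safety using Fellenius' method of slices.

Ordinary method of slices: FS = Σ[c'·Δl_i + (W_i cosα_i − u_i·Δl_i)·tanφ'] / Σ W_i sinα_i, with Δl_i = b_i / cosα_i.
Slice 1: Δl = 3.2/cos(-2.6°) = 3.203 m; N'_1 = 229·cos(-2.6°) − 21·3.203 = 161.5; c'Δl = 33.95; W sinα = -10.4
Slice 2: Δl = 2.1/cos11.3° = 2.142 m; N'_2 = 270·cos11.3° − 3·2.142 = 258.3; c'Δl = 22.70; W sinα = 52.9
Slice 3: Δl = 2.8/cos24.7° = 3.082 m; N'_3 = 316·cos24.7° − 61·3.082 = 99.1; c'Δl = 32.67; W sinα = 132.0
Slice 4: Δl = 2.4/cos40.8° = 3.170 m; N'_4 = 190·cos40.8° − 27·3.170 = 58.2; c'Δl = 33.61; W sinα = 124.1
Slice 5: Δl = 1.7/cos57.1° = 3.130 m; N'_5 = 54·cos57.1° − 2·3.130 = 23.1; c'Δl = 33.18; W sinα = 45.3
Σc'Δl = 156.1 kN/m; ΣN' = 600.2 kN/m; ΣW sinα = 344.1 kN/m
Resisting = 156.1 + 600.2·tan23.2° = 156.1 + 257.3 = 413.4 kN/m
FS = 413.4 / 344.1 = 1.201

FS = 1.20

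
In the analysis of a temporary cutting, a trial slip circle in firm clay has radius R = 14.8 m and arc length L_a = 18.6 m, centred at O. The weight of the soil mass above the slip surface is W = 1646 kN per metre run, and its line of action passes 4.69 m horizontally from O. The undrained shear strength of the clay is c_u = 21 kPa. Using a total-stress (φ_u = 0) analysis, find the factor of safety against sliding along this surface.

Taking moments about the centre O, the resisting moment is provided by the undrained shear strength acting along the arc:
M_R = c_u·L_a·R = 21·18.60·14.8 = 5780.9 kN·m/m
M_D = W·d = 1646·4.69 = 7719.7 kN·m/m
FS = M_R / M_D = 5780.9 / 7719.7 = 0.749

FS = 0.75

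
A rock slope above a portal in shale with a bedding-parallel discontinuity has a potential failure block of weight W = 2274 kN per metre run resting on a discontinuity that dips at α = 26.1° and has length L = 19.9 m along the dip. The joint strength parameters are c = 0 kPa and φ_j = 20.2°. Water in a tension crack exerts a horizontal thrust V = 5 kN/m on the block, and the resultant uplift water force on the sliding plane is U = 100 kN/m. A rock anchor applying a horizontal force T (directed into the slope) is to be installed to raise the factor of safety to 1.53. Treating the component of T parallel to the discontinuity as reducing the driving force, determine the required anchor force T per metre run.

T = 536 kN/m

Resolving forces along and normal to the sliding plane, with the horizontal anchor force T adding T·sinα to the effective normal force and T·cosα acting up the plane against the driving force:
FS = [cL + (W cosα − U − V sinα + T sinα) tanφ_j] / [W sinα + V cosα − T cosα]
Without the anchor: N' = 1939.9 kN/m, driving T_d = 1004.9 kN/m, resisting R = 0·19.9 + 1939.9·tan20.2° = 713.7 kN/m, FS = 0.71.
Setting FS = 1.53 and solving for T:
1.53·(1004.9 − T cos26.1°) = 713.7 + T sin26.1°·tan20.2°
T·(sin26.1°·tan20.2° + 1.53·cos26.1°) = 1.53·1004.9 − 713.7
T·(0.4399·0.3679 + 1.53·0.8980) = 1537.5 − 713.7 = 823.8
T·1.5358 = 823.8
T = 536.4 kN/m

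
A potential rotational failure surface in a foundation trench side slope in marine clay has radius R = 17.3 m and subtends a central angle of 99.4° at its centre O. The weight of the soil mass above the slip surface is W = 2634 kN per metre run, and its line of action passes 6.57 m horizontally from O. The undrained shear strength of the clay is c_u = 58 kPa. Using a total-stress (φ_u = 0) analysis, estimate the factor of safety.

Taking moments about the centre O, the resisting moment is provided by the undrained shear strength acting along the arc:
Arc length L_a = R·θ = 17.3·(99.4°·π/180) = 17.3·1.7349 = 30.01 m
M_R = c_u·L_a·R = 58·30.01·17.3 = 30115.1 kN·m/m
M_D = W·d = 2634·6.57 = 17305.4 kN·m/m
FS = M_R / M_D = 30115.1 / 17305.4 = 1.740

FS = 1.74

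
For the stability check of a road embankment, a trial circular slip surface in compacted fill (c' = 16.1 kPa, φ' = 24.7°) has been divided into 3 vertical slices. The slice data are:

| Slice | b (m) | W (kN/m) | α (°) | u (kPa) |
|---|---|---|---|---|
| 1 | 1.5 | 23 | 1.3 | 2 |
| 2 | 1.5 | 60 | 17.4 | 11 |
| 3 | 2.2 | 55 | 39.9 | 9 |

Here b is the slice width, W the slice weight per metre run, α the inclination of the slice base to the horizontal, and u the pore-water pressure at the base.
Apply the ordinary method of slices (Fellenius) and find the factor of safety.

FS = 2.43

Ordinary method of slices: FS = Σ[c'·Δl_i + (W_i cosα_i − u_i·Δl_i)·tanφ'] / Σ W_i sinα_i, with Δl_i = b_i / cosα_i.
Slice 1: Δl = 1.5/cos1.3° = 1.500 m; N'_1 = 23·cos1.3° − 2·1.500 = 20.0; c'Δl = 24.16; W sinα = 0.5
Slice 2: Δl = 1.5/cos17.4° = 1.572 m; N'_2 = 60·cos17.4° − 11·1.572 = 40.0; c'Δl = 25.31; W sinα = 17.9
Slice 3: Δl = 2.2/cos39.9° = 2.868 m; N'_3 = 55·cos39.9° − 9·2.868 = 16.4; c'Δl = 46.17; W sinα = 35.3
Σc'Δl = 95.6 kN/m; ΣN' = 76.3 kN/m; ΣW sinα = 53.7 kN/m
Resisting = 95.6 + 76.3·tan24.7° = 95.6 + 35.1 = 130.7 kN/m
FS = 130.7 / 53.7 = 2.433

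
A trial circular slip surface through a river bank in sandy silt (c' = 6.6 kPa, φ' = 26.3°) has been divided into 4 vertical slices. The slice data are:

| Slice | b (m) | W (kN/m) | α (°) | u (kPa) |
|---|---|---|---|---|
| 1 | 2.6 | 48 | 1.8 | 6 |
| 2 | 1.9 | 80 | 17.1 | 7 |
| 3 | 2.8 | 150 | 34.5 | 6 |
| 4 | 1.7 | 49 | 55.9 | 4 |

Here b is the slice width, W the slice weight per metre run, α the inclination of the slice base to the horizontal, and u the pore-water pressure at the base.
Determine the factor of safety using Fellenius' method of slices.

FS = 1.18

Ordinary method of slices: FS = Σ[c'·Δl_i + (W_i cosα_i − u_i·Δl_i)·tanφ'] / Σ W_i sinα_i, with Δl_i = b_i / cosα_i.
Slice 1: Δl = 2.6/cos1.8° = 2.601 m; N'_1 = 48·cos1.8° − 6·2.601 = 32.4; c'Δl = 17.17; W sinα = 1.5
Slice 2: Δl = 1.9/cos17.1° = 1.988 m; N'_2 = 80·cos17.1° − 7·1.988 = 62.5; c'Δl = 13.12; W sinα = 23.5
Slice 3: Δl = 2.8/cos34.5° = 3.398 m; N'_3 = 150·cos34.5° − 6·3.398 = 103.2; c'Δl = 22.42; W sinα = 85.0
Slice 4: Δl = 1.7/cos55.9° = 3.032 m; N'_4 = 49·cos55.9° − 4·3.032 = 15.3; c'Δl = 20.01; W sinα = 40.6
Σc'Δl = 72.7 kN/m; ΣN' = 213.5 kN/m; ΣW sinα = 150.6 kN/m
Resisting = 72.7 + 213.5·tan26.3° = 72.7 + 105.5 = 178.2 kN/m
FS = 178.2 / 150.6 = 1.184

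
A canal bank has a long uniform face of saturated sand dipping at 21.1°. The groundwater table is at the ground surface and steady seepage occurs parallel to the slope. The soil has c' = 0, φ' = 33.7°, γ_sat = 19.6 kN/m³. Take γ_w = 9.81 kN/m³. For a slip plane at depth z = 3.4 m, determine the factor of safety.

FS = 0.86

With seepage parallel to the slope and the water table at the surface, the effective normal stress on the slip plane uses the buoyant unit weight γ' = γ_sat − γ_w while the driving shear stress uses γ_sat:
FS = [c' + γ' z cos²β tanφ'] / [γ_sat z sinβ cosβ]
(For c' = 0 this reduces to FS = (γ'/γ_sat)·tanφ'/tanβ.)
γ' = 19.6 − 9.81 = 9.79 kN/m³
Numerator = 0.0 + 9.79·3.4·cos²21.1°·tan33.7° = 0.0 + 9.79·3.4·0.8704·0.6669 = 19.322 kPa
Denominator = 19.6·3.4·sin21.1°·cos21.1° = 19.6·3.4·0.3600·0.9330 = 22.382 kPa
FS = 19.322 / 22.382 = 0.863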